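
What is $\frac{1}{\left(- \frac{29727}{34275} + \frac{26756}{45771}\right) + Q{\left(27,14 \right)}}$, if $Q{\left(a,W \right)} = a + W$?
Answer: $\frac{522933675}{21292423136} \approx 0.02456$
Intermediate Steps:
$Q{\left(a,W \right)} = W + a$
$\frac{1}{\left(- \frac{29727}{34275} + \frac{26756}{45771}\right) + Q{\left(27,14 \right)}} = \frac{1}{\left(- \frac{29727}{34275} + \frac{26756}{45771}\right) + \left(14 + 27\right)} = \frac{1}{\left(\left(-29727\right) \frac{1}{34275} + 26756 \cdot \frac{1}{45771}\right) + 41} = \frac{1}{\left(- \frac{9909}{11425} + \frac{26756}{45771}\right) + 41} = \frac{1}{- \frac{147857539}{522933675} + 41} = \frac{1}{\frac{21292423136}{522933675}} = \frac{522933675}{21292423136}$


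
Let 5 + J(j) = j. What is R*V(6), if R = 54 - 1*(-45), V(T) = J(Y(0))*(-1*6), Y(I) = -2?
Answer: 4158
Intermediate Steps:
J(j) = -5 + j
V(T) = 42 (V(T) = (-5 - 2)*(-1*6) = -7*(-6) = 42)
R = 99 (R = 54 + 45 = 99)
R*V(6) = 99*42 = 4158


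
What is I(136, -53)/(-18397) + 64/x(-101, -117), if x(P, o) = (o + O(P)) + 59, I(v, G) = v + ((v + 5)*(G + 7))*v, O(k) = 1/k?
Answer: 5048485432/107788023 ≈ 46.837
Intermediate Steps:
I(v, G) = v + v*(5 + v)*(7 + G) (I(v, G) = v + ((5 + v)*(7 + G))*v = v + v*(5 + v)*(7 + G))
x(P, o) = 59 + o + 1/P (x(P, o) = (o + 1/P) + 59 = 59 + o + 1/P)
I(136, -53)/(-18397) + 64/x(-101, -117) = (136*(36 + 5*(-53) + 7*136 - 53*136))/(-18397) + 64/(59 - 117 + 1/(-101)) = (136*(36 - 265 + 952 - 7208))*(-1/18397) + 64/(59 - 117 - 1/101) = (136*(-6485))*(-1/18397) + 64/(-5859/101) = -881960*(-1/18397) + 64*(-101/5859) = 881960/18397 - 6464/5859 = 5048485432/107788023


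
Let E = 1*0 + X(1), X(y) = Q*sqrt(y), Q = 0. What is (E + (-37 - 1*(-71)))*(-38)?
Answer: -1292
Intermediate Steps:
X(y) = 0 (X(y) = 0*sqrt(y) = 0)
E = 0 (E = 1*0 + 0 = 0 + 0 = 0)
(E + (-37 - 1*(-71)))*(-38) = (0 + (-37 - 1*(-71)))*(-38) = (0 + (-37 + 71))*(-38) = (0 + 34)*(-38) = 34*(-38) = -1292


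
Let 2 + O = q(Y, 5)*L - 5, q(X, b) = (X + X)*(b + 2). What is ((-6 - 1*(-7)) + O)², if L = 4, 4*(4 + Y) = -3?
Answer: 73984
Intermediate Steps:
Y = -19/4 (Y = -4 + (¼)*(-3) = -4 - ¾ = -19/4 ≈ -4.7500)
q(X, b) = 2*X*(2 + b) (q(X, b) = (2*X)*(2 + b) = 2*X*(2 + b))
O = -273 (O = -2 + ((2*(-19/4)*(2 + 5))*4 - 5) = -2 + ((2*(-19/4)*7)*4 - 5) = -2 + (-133/2*4 - 5) = -2 + (-266 - 5) = -2 - 271 = -273)
((-6 - 1*(-7)) + O)² = ((-6 - 1*(-7)) - 273)² = ((-6 + 7) - 273)² = (1 - 273)² = (-272)² = 73984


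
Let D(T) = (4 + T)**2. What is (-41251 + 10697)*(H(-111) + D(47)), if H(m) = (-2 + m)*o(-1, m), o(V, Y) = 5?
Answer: -62207944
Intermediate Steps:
H(m) = -10 + 5*m (H(m) = (-2 + m)*5 = -10 + 5*m)
(-41251 + 10697)*(H(-111) + D(47)) = (-41251 + 10697)*((-10 + 5*(-111)) + (4 + 47)**2) = -30554*((-10 - 555) + 51**2) = -30554*(-565 + 2601) = -30554*2036 = -62207944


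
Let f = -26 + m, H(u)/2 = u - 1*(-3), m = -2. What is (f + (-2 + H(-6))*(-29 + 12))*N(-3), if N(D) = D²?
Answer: 972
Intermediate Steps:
H(u) = 6 + 2*u (H(u) = 2*(u - 1*(-3)) = 2*(u + 3) = 2*(3 + u) = 6 + 2*u)
f = -28 (f = -26 - 2 = -28)
(f + (-2 + H(-6))*(-29 + 12))*N(-3) = (-28 + (-2 + (6 + 2*(-6)))*(-29 + 12))*(-3)² = (-28 + (-2 + (6 - 12))*(-17))*9 = (-28 + (-2 - 6)*(-17))*9 = (-28 - 8*(-17))*9 = (-28 + 136)*9 = 108*9 = 972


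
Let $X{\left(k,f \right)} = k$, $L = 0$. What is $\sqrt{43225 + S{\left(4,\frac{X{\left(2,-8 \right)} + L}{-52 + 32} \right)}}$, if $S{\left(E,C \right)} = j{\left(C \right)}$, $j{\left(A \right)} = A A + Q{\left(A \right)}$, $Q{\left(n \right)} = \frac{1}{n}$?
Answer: $\frac{\sqrt{4321501}}{10} \approx 207.88$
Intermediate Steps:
$j{\left(A \right)} = \frac{1}{A} + A^{2}$ ($j{\left(A \right)} = A A + \frac{1}{A} = A^{2} + \frac{1}{A} = \frac{1}{A} + A^{2}$)
$S{\left(E,C \right)} = \frac{1 + C^{3}}{C}$
$\sqrt{43225 + S{\left(4,\frac{X{\left(2,-8 \right)} + L}{-52 + 32} \right)}} = \sqrt{43225 + \frac{1 + \left(\frac{2 + 0}{-52 + 32}\right)^{3}}{\left(2 + 0\right) \frac{1}{-52 + 32}}} = \sqrt{43225 + \frac{1 + \left(\frac{2}{-20}\right)^{3}}{2 \frac{1}{-20}}} = \sqrt{43225 + \frac{1 + \left(2 \left(- \frac{1}{20}\right)\right)^{3}}{2 \left(- \frac{1}{20}\right)}} = \sqrt{43225 + \frac{1 + \left(- \frac{1}{10}\right)^{3}}{- \frac{1}{10}}} = \sqrt{43225 - 10 \left(1 - \frac{1}{1000}\right)} = \sqrt{43225 - \frac{999}{100}} = \sqrt{\frac{4321501}{100}} = \frac{\sqrt{4321501}}{10}$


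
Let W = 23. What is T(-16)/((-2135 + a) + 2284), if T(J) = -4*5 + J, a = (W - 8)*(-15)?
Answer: 9/19 ≈ 0.47368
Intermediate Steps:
a = -225 (a = (23 - 8)*(-15) = 15*(-15) = -225)
T(J) = -20 + J
T(-16)/((-2135 + a) + 2284) = (-20 - 16)/((-2135 - 225) + 2284) = -36/(-2360 + 2284) = -36/(-76) = -36*(-1/76) = 9/19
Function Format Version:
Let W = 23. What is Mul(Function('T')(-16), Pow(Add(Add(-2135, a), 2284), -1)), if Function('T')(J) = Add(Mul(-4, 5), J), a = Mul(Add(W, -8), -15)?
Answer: Rational(9, 19) ≈ 0.47368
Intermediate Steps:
a = -225 (a = Mul(Add(23, -8), -15) = Mul(15, -15) = -225)
Function('T')(J) = Add(-20, J)
Mul(Function('T')(-16), Pow(Add(Add(-2135, a), 2284), -1)) = Mul(Add(-20, -16), Pow(Add(Add(-2135, -225), 2284), -1)) = Mul(-36, Pow(Add(-2360, 2284), -1)) = Mul(-36, Pow(-76, -1)) = Mul(-36, Rational(-1, 76)) = Rational(9, 19)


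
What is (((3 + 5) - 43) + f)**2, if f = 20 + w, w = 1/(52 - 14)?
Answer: 323761/1444 ≈ 224.21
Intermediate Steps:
w = 1/38 ≈ 0.026316
f = 761/38 (f = 20 + 1/38 = 761/38 ≈ 20.026)
(((3 + 5) - 43) + f)**2 = (((3 + 5) - 43) + 761/38)**2 = ((8 - 43) + 761/38)**2 = (-35 + 761/38)**2 = (-569/38)**2 = 323761/1444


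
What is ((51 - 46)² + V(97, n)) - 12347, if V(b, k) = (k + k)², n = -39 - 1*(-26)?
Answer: -11646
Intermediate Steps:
n = -13 (n = -39 + 26 = -13)
V(b, k) = 4*k² (V(b, k) = (2*k)² = 4*k²)
((51 - 46)² + V(97, n)) - 12347 = ((51 - 46)² + 4*(-13)²) - 12347 = (5² + 4*169) - 12347 = (25 + 676) - 12347 = 701 - 12347 = -11646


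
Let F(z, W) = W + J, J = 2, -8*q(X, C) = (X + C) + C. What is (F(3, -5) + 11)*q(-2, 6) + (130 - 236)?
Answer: -116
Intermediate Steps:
q(X, C) = -C/4 - X/8 (q(X, C) = -((X + C) + C)/8 = -((C + X) + C)/8 = -(X + 2*C)/8 = -C/4 - X/8)
F(z, W) = 2 + W (F(z, W) = W + 2 = 2 + W)
(F(3, -5) + 11)*q(-2, 6) + (130 - 236) = ((2 - 5) + 11)*(-¼*6 - ⅛*(-2)) + (130 - 236) = (-3 + 11)*(-3/2 + ¼) - 106 = 8*(-5/4) - 106 = -10 - 106 = -116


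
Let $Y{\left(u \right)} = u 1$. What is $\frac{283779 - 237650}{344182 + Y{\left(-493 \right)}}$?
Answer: $\frac{46129}{343689} \approx 0.13422$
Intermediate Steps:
$Y{\left(u \right)} = u$
$\frac{283779 - 237650}{344182 + Y{\left(-493 \right)}} = \frac{283779 - 237650}{344182 - 493} = \frac{46129}{343689}$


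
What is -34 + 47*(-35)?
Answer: -1679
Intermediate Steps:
-34 + 47*(-35) = -34 - 1645 = -1679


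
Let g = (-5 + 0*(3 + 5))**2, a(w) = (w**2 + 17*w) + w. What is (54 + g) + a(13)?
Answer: 482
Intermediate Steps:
a(w) = w**2 + 18*w
g = 25 (g = (-5 + 0*8)**2 = (-5 + 0)**2 = (-5)**2 = 25)
(54 + g) + a(13) = (54 + 25) + 13*(18 + 13) = 79 + 13*31 = 79 + 403 = 482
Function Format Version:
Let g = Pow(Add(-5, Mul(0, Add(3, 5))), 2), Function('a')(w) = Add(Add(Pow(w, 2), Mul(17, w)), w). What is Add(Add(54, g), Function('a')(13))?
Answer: 482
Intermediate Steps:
Function('a')(w) = Add(Pow(w, 2), Mul(18, w))
g = 25 (g = Pow(Add(-5, Mul(0, 8)), 2) = Pow(Add(-5, 0), 2) = Pow(-5, 2) = 25)
Add(Add(54, g), Function('a')(13)) = Add(Add(54, 25), Mul(13, Add(18, 13))) = Add(79, Mul(13, 31)) = Add(79, 403) = 482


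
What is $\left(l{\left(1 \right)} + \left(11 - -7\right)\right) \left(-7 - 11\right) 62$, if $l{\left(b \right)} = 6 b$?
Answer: $-26784$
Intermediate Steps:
$\left(l{\left(1 \right)} + \left(11 - -7\right)\right) \left(-7 - 11\right) 62 = \left(6 \cdot 1 + \left(11 - -7\right)\right) \left(-7 - 11\right) 62 = \left(6 + \left(11 + 7\right)\right) \left(-18\right) 62 = \left(6 + 18\right) \left(-18\right) 62 = 24 \left(-18\right) 62 = \left(-432\right) 62 = -26784$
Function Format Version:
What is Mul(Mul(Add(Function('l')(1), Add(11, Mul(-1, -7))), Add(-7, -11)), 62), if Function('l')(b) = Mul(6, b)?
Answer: -26784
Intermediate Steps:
Mul(Mul(Add(Function('l')(1), Add(11, Mul(-1, -7))), Add(-7, -11)), 62) = Mul(Mul(Add(Mul(6, 1), Add(11, Mul(-1, -7))), Add(-7, -11)), 62) = Mul(Mul(Add(6, Add(11, 7)), -18), 62) = Mul(Mul(Add(6, 18), -18), 62) = Mul(Mul(24, -18), 62) = Mul(-432, 62) = -26784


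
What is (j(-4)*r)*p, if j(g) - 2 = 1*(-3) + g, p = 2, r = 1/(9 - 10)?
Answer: 10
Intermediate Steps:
r = -1 (r = 1/(-1) = -1)
j(g) = -1 + g (j(g) = 2 + (1*(-3) + g) = 2 + (-3 + g) = -1 + g)
(j(-4)*r)*p = ((-1 - 4)*(-1))*2 = -5*(-1)*2 = 5*2 = 10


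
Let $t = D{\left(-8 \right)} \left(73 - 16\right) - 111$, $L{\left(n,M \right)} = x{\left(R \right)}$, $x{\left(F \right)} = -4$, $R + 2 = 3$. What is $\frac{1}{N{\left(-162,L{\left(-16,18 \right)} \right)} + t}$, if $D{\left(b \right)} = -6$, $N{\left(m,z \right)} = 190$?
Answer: $- \frac{1}{263} \approx -0.0038023$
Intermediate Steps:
$R = 1$ ($R = -2 + 3 = 1$)
$L{\left(n,M \right)} = -4$
$t = -453$ ($t = - 6 \left(73 - 16\right) - 111 = \left(-6\right) 57 - 111 = -342 - 111 = -453$)
$\frac{1}{N{\left(-162,L{\left(-16,18 \right)} \right)} + t} = \frac{1}{190 - 453} = \frac{1}{-263} = - \frac{1}{263}$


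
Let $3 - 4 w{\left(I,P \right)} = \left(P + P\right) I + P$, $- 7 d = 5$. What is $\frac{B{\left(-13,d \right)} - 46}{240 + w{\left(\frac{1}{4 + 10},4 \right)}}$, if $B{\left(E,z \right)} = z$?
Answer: $- \frac{1308}{6709} \approx -0.19496$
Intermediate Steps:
$d = - \frac{5}{7}$ ($d = \left(- \frac{1}{7}\right) 5 = - \frac{5}{7} \approx -0.71429$)
$w{\left(I,P \right)} = \frac{3}{4} - \frac{P}{4} - \frac{I P}{2}$ ($w{\left(I,P \right)} = \frac{3}{4} - \frac{\left(P + P\right) I + P}{4} = \frac{3}{4} - \frac{2 P I + P}{4} = \frac{3}{4} - \frac{2 I P + P}{4} = \frac{3}{4} - \frac{P + 2 I P}{4} = \frac{3}{4} - \left(\frac{P}{4} + \frac{I P}{2}\right) = \frac{3}{4} - \frac{P}{4} - \frac{I P}{2}$)
$\frac{B{\left(-13,d \right)} - 46}{240 + w{\left(\frac{1}{4 + 10},4 \right)}} = \frac{- \frac{5}{7} - 46}{240 - \left(\frac{1}{4} + \frac{1}{2} \frac{1}{4 + 10} \cdot 4\right)} = - \frac{327}{7 \left(240 - \left(\frac{1}{4} + \frac{1}{2} \cdot \frac{1}{14} \cdot 4\right)\right)} = - \frac{327}{7 \left(240 - \left(\frac{1}{4} + \frac{1}{7}\right)\right)} = - \frac{327}{7 \left(240 - \frac{11}{28}\right)} = - \frac{327}{7 \cdot \frac{6709}{28}} = \left(- \frac{327}{7}\right) \frac{28}{6709} = - \frac{1308}{6709}$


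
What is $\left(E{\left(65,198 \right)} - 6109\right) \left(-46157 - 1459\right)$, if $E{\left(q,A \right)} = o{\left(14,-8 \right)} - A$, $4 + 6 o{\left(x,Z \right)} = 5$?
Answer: $300306176$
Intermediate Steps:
$o{\left(x,Z \right)} = \frac{1}{6}$ ($o{\left(x,Z \right)} = - \frac{2}{3} + \frac{1}{6} \cdot 5 = - \frac{2}{3} + \frac{5}{6} = \frac{1}{6}$)
$E{\left(q,A \right)} = \frac{1}{6} - A$
$\left(E{\left(65,198 \right)} - 6109\right) \left(-46157 - 1459\right) = \left(\left(\frac{1}{6} - 198\right) - 6109\right) \left(-46157 - 1459\right) = \left(\left(\frac{1}{6} - 198\right) - 6109\right) \left(-47616\right) = \left(- \frac{1187}{6} - 6109\right) \left(-47616\right) = \left(- \frac{37841}{6}\right) \left(-47616\right) = 300306176$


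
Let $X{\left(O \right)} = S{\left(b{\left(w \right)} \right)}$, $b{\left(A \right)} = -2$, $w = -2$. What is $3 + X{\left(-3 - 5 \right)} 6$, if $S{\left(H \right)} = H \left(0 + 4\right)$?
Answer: $-45$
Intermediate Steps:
$S{\left(H \right)} = 4 H$ ($S{\left(H \right)} = H 4 = 4 H$)
$X{\left(O \right)} = -8$ ($X{\left(O \right)} = 4 \left(-2\right) = -8$)
$3 + X{\left(-3 - 5 \right)} 6 = 3 - 48 = -45$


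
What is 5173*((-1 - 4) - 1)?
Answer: -31038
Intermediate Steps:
5173*((-1 - 4) - 1) = 5173*(-5 - 1) = 5173*(-6) = -31038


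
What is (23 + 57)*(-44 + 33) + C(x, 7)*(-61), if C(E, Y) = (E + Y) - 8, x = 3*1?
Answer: -1002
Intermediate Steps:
x = 3
C(E, Y) = -8 + E + Y
(23 + 57)*(-44 + 33) + C(x, 7)*(-61) = (23 + 57)*(-44 + 33) + (-8 + 3 + 7)*(-61) = 80*(-11) + 2*(-61) = -880 - 122 = -1002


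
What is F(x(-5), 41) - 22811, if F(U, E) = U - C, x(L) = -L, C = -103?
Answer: -22703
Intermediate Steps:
F(U, E) = 103 + U (F(U, E) = U - 1*(-103) = U + 103 = 103 + U)
F(x(-5), 41) - 22811 = (103 - 1*(-5)) - 22811 = (103 + 5) - 22811 = 108 - 22811 = -22703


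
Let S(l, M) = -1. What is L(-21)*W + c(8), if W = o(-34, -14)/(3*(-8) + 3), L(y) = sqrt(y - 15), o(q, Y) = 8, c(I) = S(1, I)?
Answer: -1 - 16*I/7 ≈ -1.0 - 2.2857*I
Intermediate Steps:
c(I) = -1
L(y) = sqrt(-15 + y)
W = -8/21 (W = 8/(3*(-8) + 3) = 8/(-24 + 3) = 8/(-21) = 8*(-1/21) = -8/21 ≈ -0.38095)
L(-21)*W + c(8) = sqrt(-15 - 21)*(-8/21) - 1 = sqrt(-36)*(-8/21) - 1 = (6*I)*(-8/21) - 1 = -16*I/7 - 1 = -1 - 16*I/7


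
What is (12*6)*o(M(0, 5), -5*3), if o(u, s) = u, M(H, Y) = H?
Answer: 0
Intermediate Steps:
(12*6)*o(M(0, 5), -5*3) = (12*6)*0 = 72*0 = 0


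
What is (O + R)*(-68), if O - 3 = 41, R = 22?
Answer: -4488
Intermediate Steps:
O = 44 (O = 3 + 41 = 44)
(O + R)*(-68) = (44 + 22)*(-68) = 66*(-68) = -4488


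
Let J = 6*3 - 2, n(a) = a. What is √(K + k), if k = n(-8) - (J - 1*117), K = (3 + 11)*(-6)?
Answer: 3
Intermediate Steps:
J = 16 (J = 18 - 2 = 16)
K = -84 (K = 14*(-6) = -84)
k = 93 (k = -8 - (16 - 1*117) = -8 - (16 - 117) = -8 - 1*(-101) = -8 + 101 = 93)
√(K + k) = √(-84 + 93) = √9 = 3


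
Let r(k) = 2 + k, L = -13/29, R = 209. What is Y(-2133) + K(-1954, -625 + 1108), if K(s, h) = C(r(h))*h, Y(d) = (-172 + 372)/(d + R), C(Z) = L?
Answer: -3021649/13949 ≈ -216.62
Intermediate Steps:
L = -13/29 (L = -13*1/29 = -13/29 ≈ -0.44828)
C(Z) = -13/29
Y(d) = 200/(209 + d) (Y(d) = (-172 + 372)/(d + 209) = 200/(209 + d))
K(s, h) = -13*h/29
Y(-2133) + K(-1954, -625 + 1108) = 200/(209 - 2133) - 13*(-625 + 1108)/29 = 200/(-1924) - 13/29*483 = 200*(-1/1924) - 6279/29 = -50/481 - 6279/29 = -3021649/13949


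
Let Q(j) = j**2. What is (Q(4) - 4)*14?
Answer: 168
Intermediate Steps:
(Q(4) - 4)*14 = (4**2 - 4)*14 = (16 - 4)*14 = 12*14 = 168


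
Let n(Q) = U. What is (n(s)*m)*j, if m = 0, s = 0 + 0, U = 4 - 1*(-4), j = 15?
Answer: 0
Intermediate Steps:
U = 8 (U = 4 + 4 = 8)
s = 0
n(Q) = 8
(n(s)*m)*j = (8*0)*15 = 0*15 = 0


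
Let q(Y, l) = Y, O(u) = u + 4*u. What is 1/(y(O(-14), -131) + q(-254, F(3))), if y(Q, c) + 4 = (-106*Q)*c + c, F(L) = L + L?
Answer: -1/972409 ≈ -1.0284e-6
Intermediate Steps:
O(u) = 5*u
F(L) = 2*L
y(Q, c) = -4 + c - 106*Q*c (y(Q, c) = -4 + ((-106*Q)*c + c) = -4 + (-106*Q*c + c) = -4 + (c - 106*Q*c) = -4 + c - 106*Q*c)
1/(y(O(-14), -131) + q(-254, F(3))) = 1/((-4 - 131 - 106*5*(-14)*(-131)) - 254) = 1/((-4 - 131 - 106*(-70)*(-131)) - 254) = 1/((-4 - 131 - 972020) - 254) = 1/(-972155 - 254) = 1/(-972409) = -1/972409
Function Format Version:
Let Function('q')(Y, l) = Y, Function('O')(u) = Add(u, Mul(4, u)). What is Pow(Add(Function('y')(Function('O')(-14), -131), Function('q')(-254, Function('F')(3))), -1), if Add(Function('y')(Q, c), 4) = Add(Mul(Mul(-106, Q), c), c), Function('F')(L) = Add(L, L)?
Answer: Rational(-1, 972409) ≈ -1.0284e-6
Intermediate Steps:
Function('O')(u) = Mul(5, u)
Function('F')(L) = Mul(2, L)
Function('y')(Q, c) = Add(-4, c, Mul(-106, Q, c)) (Function('y')(Q, c) = Add(-4, Add(Mul(Mul(-106, Q), c), c)) = Add(-4, Add(Mul(-106, Q, c), c)) = Add(-4, Add(c, Mul(-106, Q, c))) = Add(-4, c, Mul(-106, Q, c)))
Pow(Add(Function('y')(Function('O')(-14), -131), Function('q')(-254, Function('F')(3))), -1) = Pow(Add(Add(-4, -131, Mul(-106, Mul(5, -14), -131)), -254), -1) = Pow(Add(Add(-4, -131, Mul(-106, -70, -131)), -254), -1) = Pow(Add(Add(-4, -131, -972020), -254), -1) = Pow(Add(-972155, -254), -1) = Pow(-972409, -1) = Rational(-1, 972409)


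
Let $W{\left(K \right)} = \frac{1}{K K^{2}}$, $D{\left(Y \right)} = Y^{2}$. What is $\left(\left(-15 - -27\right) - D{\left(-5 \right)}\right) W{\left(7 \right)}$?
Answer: $- \frac{13}{343} \approx -0.037901$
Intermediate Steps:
$W{\left(K \right)} = \frac{1}{K^{3}}$
$\left(\left(-15 - -27\right) - D{\left(-5 \right)}\right) W{\left(7 \right)} = \frac{\left(-15 - -27\right) - \left(-5\right)^{2}}{343} = \left(\left(-15 + 27\right) - 25\right) \frac{1}{343} = \left(12 - 25\right) \frac{1}{343} = \left(-13\right) \frac{1}{343} = - \frac{13}{343}$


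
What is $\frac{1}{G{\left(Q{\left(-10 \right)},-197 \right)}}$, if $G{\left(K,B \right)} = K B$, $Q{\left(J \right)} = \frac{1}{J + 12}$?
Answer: $- \frac{2}{197} \approx -0.010152$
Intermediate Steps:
$Q{\left(J \right)} = \frac{1}{12 + J}$
$G{\left(K,B \right)} = B K$
$\frac{1}{G{\left(Q{\left(-10 \right)},-197 \right)}} = \frac{1}{\left(-197\right) \frac{1}{12 - 10}} = \frac{1}{\left(-197\right) \frac{1}{2}} = \frac{1}{- \frac{197}{2}} = - \frac{2}{197}$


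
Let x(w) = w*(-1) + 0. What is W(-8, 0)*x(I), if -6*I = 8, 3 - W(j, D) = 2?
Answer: 4/3 ≈ 1.3333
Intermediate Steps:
W(j, D) = 1 (W(j, D) = 3 - 1*2 = 3 - 2 = 1)
I = -4/3 (I = -⅙*8 = -4/3 ≈ -1.3333)
x(w) = -w (x(w) = -w + 0 = -w)
W(-8, 0)*x(I) = 1*(-1*(-4/3)) = 1*(4/3) = 4/3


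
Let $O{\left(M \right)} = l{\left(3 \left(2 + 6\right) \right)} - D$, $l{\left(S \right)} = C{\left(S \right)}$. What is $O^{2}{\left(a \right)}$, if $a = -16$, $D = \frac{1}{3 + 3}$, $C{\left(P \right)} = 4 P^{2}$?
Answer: $\frac{191075329}{36} \approx 5.3076 \cdot 10^{6}$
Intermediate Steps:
$l{\left(S \right)} = 4 S^{2}$
$D = \frac{1}{6} \approx 0.16667$
$O{\left(M \right)} = \frac{13823}{6}$ ($O{\left(M \right)} = 4 \left(3 \left(2 + 6\right)\right)^{2} - \frac{1}{6} = 4 \left(3 \cdot 8\right)^{2} - \frac{1}{6} = 4 \cdot 24^{2} - \frac{1}{6} = 4 \cdot 576 - \frac{1}{6} = 2304 - \frac{1}{6} = \frac{13823}{6}$)
$O^{2}{\left(a \right)} = \left(\frac{13823}{6}\right)^{2} = \frac{191075329}{36}$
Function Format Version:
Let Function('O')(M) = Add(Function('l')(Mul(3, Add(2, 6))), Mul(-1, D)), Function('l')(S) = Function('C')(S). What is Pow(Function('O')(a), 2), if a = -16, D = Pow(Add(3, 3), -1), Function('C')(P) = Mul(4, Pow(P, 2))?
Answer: Rational(191075329, 36) ≈ 5.3076e+6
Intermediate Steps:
Function('l')(S) = Mul(4, Pow(S, 2))
D = Rational(1, 6) (D = Pow(6, -1) = Rational(1, 6) ≈ 0.16667)
Function('O')(M) = Rational(13823, 6) (Function('O')(M) = Add(Mul(4, Pow(Mul(3, Add(2, 6)), 2)), Mul(-1, Rational(1, 6))) = Add(Mul(4, Pow(Mul(3, 8), 2)), Rational(-1, 6)) = Add(Mul(4, Pow(24, 2)), Rational(-1, 6)) = Add(Mul(4, 576), Rational(-1, 6)) = Add(2304, Rational(-1, 6)) = Rational(13823, 6))
Pow(Function('O')(a), 2) = Pow(Rational(13823, 6), 2) = Rational(191075329, 36)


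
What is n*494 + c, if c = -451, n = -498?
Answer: -246463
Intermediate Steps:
n*494 + c = -498*494 - 451 = -246012 - 451 = -246463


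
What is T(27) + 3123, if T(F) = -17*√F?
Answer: 3123 - 51*√3 ≈ 3034.7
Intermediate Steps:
T(27) + 3123 = -51*√3 + 3123 = 3123 - 51*√3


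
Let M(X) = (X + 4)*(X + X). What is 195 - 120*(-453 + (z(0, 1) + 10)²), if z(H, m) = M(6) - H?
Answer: -1973445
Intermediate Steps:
M(X) = 2*X*(4 + X) (M(X) = (4 + X)*(2*X) = 2*X*(4 + X))
z(H, m) = 120 - H (z(H, m) = 2*6*(4 + 6) - H = 2*6*10 - H = 120 - H)
195 - 120*(-453 + (z(0, 1) + 10)²) = 195 - 120*(-453 + ((120 - 1*0) + 10)²) = 195 - 120*(-453 + ((120 + 0) + 10)²) = 195 - 120*(-453 + (120 + 10)²) = 195 - 120*(-453 + 130²) = 195 - 120*(-453 + 16900) = 195 - 120*16447 = 195 - 1973640 = -1973445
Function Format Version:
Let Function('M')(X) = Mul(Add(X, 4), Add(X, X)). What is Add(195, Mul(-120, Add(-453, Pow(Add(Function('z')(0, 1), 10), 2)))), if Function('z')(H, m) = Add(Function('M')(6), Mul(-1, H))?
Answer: -1973445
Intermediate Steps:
Function('M')(X) = Mul(2, X, Add(4, X)) (Function('M')(X) = Mul(Add(4, X), Mul(2, X)) = Mul(2, X, Add(4, X)))
Function('z')(H, m) = Add(120, Mul(-1, H)) (Function('z')(H, m) = Add(Mul(2, 6, Add(4, 6)), Mul(-1, H)) = Add(Mul(2, 6, 10), Mul(-1, H)) = Add(120, Mul(-1, H)))
Add(195, Mul(-120, Add(-453, Pow(Add(Function('z')(0, 1), 10), 2)))) = Add(195, Mul(-120, Add(-453, Pow(Add(Add(120, Mul(-1, 0)), 10), 2)))) = Add(195, Mul(-120, Add(-453, Pow(Add(Add(120, 0), 10), 2)))) = Add(195, Mul(-120, Add(-453, Pow(Add(120, 10), 2)))) = Add(195, Mul(-120, Add(-453, Pow(130, 2)))) = Add(195, Mul(-120, Add(-453, 16900))) = Add(195, Mul(-120, 16447)) = Add(195, -1973640) = -1973445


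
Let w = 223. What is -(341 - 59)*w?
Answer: -62886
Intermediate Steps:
-(341 - 59)*w = -(341 - 59)*223 = -282*223 = -1*62886 = -62886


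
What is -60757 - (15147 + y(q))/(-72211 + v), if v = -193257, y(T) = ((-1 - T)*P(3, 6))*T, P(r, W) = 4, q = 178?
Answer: -2304164511/37924 ≈ -60757.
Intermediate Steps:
y(T) = T*(-4 - 4*T) (y(T) = ((-1 - T)*4)*T = (-4 - 4*T)*T = T*(-4 - 4*T))
-60757 - (15147 + y(q))/(-72211 + v) = -60757 - (15147 - 4*178*(1 + 178))/(-72211 - 193257) = -60757 - (15147 - 4*178*179)/(-265468) = -60757 - (15147 - 127448)*(-1)/265468 = -60757 - (-112301)*(-1)/265468 = -60757 - 1*16043/37924 = -60757 - 16043/37924 = -2304164511/37924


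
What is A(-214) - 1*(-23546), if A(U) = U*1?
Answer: 23332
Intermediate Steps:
A(U) = U
A(-214) - 1*(-23546) = -214 - 1*(-23546) = -214 + 23546 = 23332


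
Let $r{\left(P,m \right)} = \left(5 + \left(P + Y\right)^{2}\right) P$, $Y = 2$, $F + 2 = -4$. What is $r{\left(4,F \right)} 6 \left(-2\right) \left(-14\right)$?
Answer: $27552$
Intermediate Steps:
$F = -6$ ($F = -2 - 4 = -6$)
$r{\left(P,m \right)} = P \left(5 + \left(2 + P\right)^{2}\right)$ ($r{\left(P,m \right)} = \left(5 + \left(P + 2\right)^{2}\right) P = \left(5 + \left(2 + P\right)^{2}\right) P = P \left(5 + \left(2 + P\right)^{2}\right)$)
$r{\left(4,F \right)} 6 \left(-2\right) \left(-14\right) = 4 \left(5 + \left(2 + 4\right)^{2}\right) 6 \left(-2\right) \left(-14\right) = 4 \left(5 + 6^{2}\right) \left(\left(-12\right) \left(-14\right)\right) = 4 \left(5 + 36\right) 168 = 4 \cdot 41 \cdot 168 = 164 \cdot 168 = 27552$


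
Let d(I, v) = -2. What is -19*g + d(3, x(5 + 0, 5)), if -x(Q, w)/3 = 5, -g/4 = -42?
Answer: -3194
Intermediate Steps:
g = 168 (g = -4*(-42) = 168)
x(Q, w) = -15 (x(Q, w) = -3*5 = -15)
-19*g + d(3, x(5 + 0, 5)) = -19*168 - 2 = -3192 - 2 = -3194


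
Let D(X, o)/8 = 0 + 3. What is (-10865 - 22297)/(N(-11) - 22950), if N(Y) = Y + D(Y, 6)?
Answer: 33162/22937 ≈ 1.4458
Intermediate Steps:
D(X, o) = 24 (D(X, o) = 8*(0 + 3) = 8*3 = 24)
N(Y) = 24 + Y (N(Y) = Y + 24 = 24 + Y)
(-10865 - 22297)/(N(-11) - 22950) = (-10865 - 22297)/((24 - 11) - 22950) = -33162/(13 - 22950) = -33162/(-22937) = -33162*(-1/22937) = 33162/22937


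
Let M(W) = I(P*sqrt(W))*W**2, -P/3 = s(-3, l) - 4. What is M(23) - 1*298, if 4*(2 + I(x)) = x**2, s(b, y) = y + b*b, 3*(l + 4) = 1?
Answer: 47312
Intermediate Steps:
l = -11/3 (l = -4 + (1/3)*1 = -4 + 1/3 = -11/3 ≈ -3.6667)
s(b, y) = y + b**2
P = -4 (P = -3*((-11/3 + (-3)**2) - 4) = -3*((-11/3 + 9) - 4) = -3*(16/3 - 4) = -3*4/3 = -4)
I(x) = -2 + x**2/4
M(W) = W**2*(-2 + 4*W) (M(W) = (-2 + (-4*sqrt(W))**2/4)*W**2 = (-2 + (16*W)/4)*W**2 = (-2 + 4*W)*W**2 = W**2*(-2 + 4*W))
M(23) - 1*298 = 23**2*(-2 + 4*23) - 1*298 = 529*(-2 + 92) - 298 = 529*90 - 298 = 47610 - 298 = 47312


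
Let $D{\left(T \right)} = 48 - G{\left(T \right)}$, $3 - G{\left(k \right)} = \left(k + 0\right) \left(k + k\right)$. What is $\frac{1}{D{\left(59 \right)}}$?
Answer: $\frac{1}{7007} \approx 0.00014271$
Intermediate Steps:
$G{\left(k \right)} = 3 - 2 k^{2}$ ($G{\left(k \right)} = 3 - \left(k + 0\right) \left(k + k\right) = 3 - k 2 k = 3 - 2 k^{2}$)
$D{\left(T \right)} = 45 + 2 T^{2}$ ($D{\left(T \right)} = 48 - \left(3 - 2 T^{2}\right) = 48 + \left(-3 + 2 T^{2}\right) = 45 + 2 T^{2}$)
$\frac{1}{D{\left(59 \right)}} = \frac{1}{45 + 2 \cdot 59^{2}} = \frac{1}{45 + 2 \cdot 3481} = \frac{1}{45 + 6962} = \frac{1}{7007}$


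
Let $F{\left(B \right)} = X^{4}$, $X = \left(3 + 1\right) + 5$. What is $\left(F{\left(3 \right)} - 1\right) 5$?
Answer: $32800$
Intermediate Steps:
$X = 9$ ($X = 4 + 5 = 9$)
$F{\left(B \right)} = 6561$ ($F{\left(B \right)} = 9^{4} = 6561$)
$\left(F{\left(3 \right)} - 1\right) 5 = \left(6561 - 1\right) 5 = 6560 \cdot 5 = 32800$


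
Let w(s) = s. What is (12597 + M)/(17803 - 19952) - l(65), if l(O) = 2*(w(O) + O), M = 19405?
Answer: -590742/2149 ≈ -274.89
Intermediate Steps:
l(O) = 4*O (l(O) = 2*(O + O) = 2*(2*O) = 4*O)
(12597 + M)/(17803 - 19952) - l(65) = (12597 + 19405)/(17803 - 19952) - 4*65 = 32002/(-2149) - 1*260 = 32002*(-1/2149) - 260 = -32002/2149 - 260 = -590742/2149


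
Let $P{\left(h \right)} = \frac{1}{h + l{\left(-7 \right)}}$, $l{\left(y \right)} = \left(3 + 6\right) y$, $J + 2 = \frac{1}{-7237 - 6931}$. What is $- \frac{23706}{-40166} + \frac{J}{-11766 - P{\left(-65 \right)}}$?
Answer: $\frac{4517648079671}{7652223300953} \approx 0.59037$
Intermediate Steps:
$J = - \frac{28337}{14168}$ ($J = -2 + \frac{1}{-7237 - 6931} = -2 + \frac{1}{-14168} = -2 - \frac{1}{14168} = - \frac{28337}{14168} \approx -2.0001$)
$l{\left(y \right)} = 9 y$
$P{\left(h \right)} = \frac{1}{-63 + h}$ ($P{\left(h \right)} = \frac{1}{h + 9 \left(-7\right)} = \frac{1}{h - 63} = \frac{1}{-63 + h}$)
$- \frac{23706}{-40166} + \frac{J}{-11766 - P{\left(-65 \right)}} = - \frac{23706}{-40166} - \frac{28337}{14168 \left(-11766 - \frac{1}{-63 - 65}\right)} = \left(-23706\right) \left(- \frac{1}{40166}\right) - \frac{28337}{14168 \left(-11766 - \frac{1}{-128}\right)} = \frac{11853}{20083} - \frac{28337}{14168 \left(-11766 - - \frac{1}{128}\right)} = \frac{11853}{20083} - \frac{28337}{14168 \left(-11766 + \frac{1}{128}\right)} = \frac{11853}{20083} - \frac{28337}{14168 \left(- \frac{1506047}{128}\right)} = \frac{11853}{20083} - - \frac{453392}{2667209237} = \frac{11853}{20083} + \frac{453392}{2667209237} = \frac{4517648079671}{7652223300953}$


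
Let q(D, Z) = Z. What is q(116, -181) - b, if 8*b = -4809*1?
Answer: 3361/8 ≈ 420.13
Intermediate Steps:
b = -4809/8 (b = (-4809*1)/8 = (1/8)*(-4809) = -4809/8 ≈ -601.13)
q(116, -181) - b = -181 - 1*(-4809/8) = -181 + 4809/8 = 3361/8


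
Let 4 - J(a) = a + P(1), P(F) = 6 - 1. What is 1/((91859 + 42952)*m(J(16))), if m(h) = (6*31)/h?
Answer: -17/25074846 ≈ -6.7797e-7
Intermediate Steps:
P(F) = 5
J(a) = -1 - a (J(a) = 4 - (a + 5) = 4 - (5 + a) = 4 + (-5 - a) = -1 - a)
m(h) = 186/h
1/((91859 + 42952)*m(J(16))) = 1/((91859 + 42952)*((186/(-1 - 1*16)))) = 1/(134811*((186/(-1 - 16)))) = 1/(134811*((186/(-17)))) = 1/(134811*((186*(-1/17)))) = 1/(134811*(-186/17)) = (1/134811)*(-17/186) = -17/25074846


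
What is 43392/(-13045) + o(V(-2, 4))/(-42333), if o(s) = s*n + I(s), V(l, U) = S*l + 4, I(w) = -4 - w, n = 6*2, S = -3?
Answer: -1838296306/552233985 ≈ -3.3288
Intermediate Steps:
n = 12
V(l, U) = 4 - 3*l (V(l, U) = -3*l + 4 = 4 - 3*l)
o(s) = -4 + 11*s (o(s) = s*12 + (-4 - s) = 12*s + (-4 - s) = -4 + 11*s)
43392/(-13045) + o(V(-2, 4))/(-42333) = 43392/(-13045) + (-4 + 11*(4 - 3*(-2)))/(-42333) = 43392*(-1/13045) + (-4 + 11*(4 + 6))*(-1/42333) = -43392/13045 + (-4 + 11*10)*(-1/42333) = -43392/13045 + (-4 + 110)*(-1/42333) = -43392/13045 + 106*(-1/42333) = -43392/13045 - 106/42333 = -1838296306/552233985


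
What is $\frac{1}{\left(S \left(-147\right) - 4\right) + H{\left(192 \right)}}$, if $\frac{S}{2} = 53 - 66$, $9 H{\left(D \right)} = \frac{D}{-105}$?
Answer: $\frac{315}{1202606} \approx 0.00026193$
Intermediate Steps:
$H{\left(D \right)} = - \frac{D}{945}$ ($H{\left(D \right)} = \frac{D \frac{1}{-105}}{9} = \frac{D \left(- \frac{1}{105}\right)}{9} = \frac{\left(- \frac{1}{105}\right) D}{9} = - \frac{D}{945}$)
$S = -26$ ($S = 2 \left(53 - 66\right) = 2 \left(-13\right) = -26$)
$\frac{1}{\left(S \left(-147\right) - 4\right) + H{\left(192 \right)}} = \frac{1}{\left(\left(-26\right) \left(-147\right) - 4\right) - \frac{64}{315}} = \frac{1}{\left(3822 - 4\right) - \frac{64}{315}} = \frac{1}{3818 - \frac{64}{315}} = \frac{1}{\frac{1202606}{315}} = \frac{315}{1202606}$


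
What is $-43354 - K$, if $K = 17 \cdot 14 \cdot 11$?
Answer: $-45972$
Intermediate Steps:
$K = 2618$ ($K = 238 \cdot 11 = 2618$)
$-43354 - K = -43354 - 2618 = -45972$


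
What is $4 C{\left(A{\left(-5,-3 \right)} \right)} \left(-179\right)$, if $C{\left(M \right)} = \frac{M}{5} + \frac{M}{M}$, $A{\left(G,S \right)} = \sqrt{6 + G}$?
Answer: $- \frac{4296}{5} \approx -859.2$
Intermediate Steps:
$C{\left(M \right)} = 1 + \frac{M}{5}$ ($C{\left(M \right)} = M \frac{1}{5} + 1 = \frac{M}{5} + 1 = 1 + \frac{M}{5}$)
$4 C{\left(A{\left(-5,-3 \right)} \right)} \left(-179\right) = 4 \left(1 + \frac{\sqrt{6 - 5}}{5}\right) \left(-179\right) = 4 \left(1 + \frac{\sqrt{1}}{5}\right) \left(-179\right) = 4 \left(1 + \frac{1}{5} \cdot 1\right) \left(-179\right) = 4 \left(1 + \frac{1}{5}\right) \left(-179\right) = 4 \cdot \frac{6}{5} \left(-179\right) = \frac{24}{5} \left(-179\right) = - \frac{4296}{5}$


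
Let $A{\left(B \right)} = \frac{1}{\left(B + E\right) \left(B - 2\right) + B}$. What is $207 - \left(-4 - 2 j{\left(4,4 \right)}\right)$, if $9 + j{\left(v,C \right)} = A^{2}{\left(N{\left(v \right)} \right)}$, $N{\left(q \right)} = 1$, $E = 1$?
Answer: $195$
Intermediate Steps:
$A{\left(B \right)} = \frac{1}{B + \left(1 + B\right) \left(-2 + B\right)}$ ($A{\left(B \right)} = \frac{1}{\left(B + 1\right) \left(B - 2\right) + B} = \frac{1}{\left(1 + B\right) \left(-2 + B\right) + B} = \frac{1}{B + \left(1 + B\right) \left(-2 + B\right)}$)
$j{\left(v,C \right)} = -8$ ($j{\left(v,C \right)} = -9 + \left(\frac{1}{-2 + 1^{2}}\right)^{2} = -9 + \left(\frac{1}{-2 + 1}\right)^{2} = -9 + \left(\frac{1}{-1}\right)^{2} = -9 + \left(-1\right)^{2} = -9 + 1 = -8$)
$207 - \left(-4 - 2 j{\left(4,4 \right)}\right) = 207 - \left(-4 - -16\right) = 207 - \left(-4 + 16\right) = 207 - 12 = 195$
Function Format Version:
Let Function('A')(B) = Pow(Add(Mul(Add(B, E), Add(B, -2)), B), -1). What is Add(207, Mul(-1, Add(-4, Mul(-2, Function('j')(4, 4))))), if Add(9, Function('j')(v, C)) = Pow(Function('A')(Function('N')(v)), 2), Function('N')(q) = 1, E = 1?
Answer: 195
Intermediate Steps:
Function('A')(B) = Pow(Add(B, Mul(Add(1, B), Add(-2, B))), -1) (Function('A')(B) = Pow(Add(Mul(Add(B, 1), Add(B, -2)), B), -1) = Pow(Add(Mul(Add(1, B), Add(-2, B)), B), -1) = Pow(Add(B, Mul(Add(1, B), Add(-2, B))), -1))
Function('j')(v, C) = -8 (Function('j')(v, C) = Add(-9, Pow(Pow(Add(-2, Pow(1, 2)), -1), 2)) = Add(-9, Pow(Pow(Add(-2, 1), -1), 2)) = Add(-9, Pow(Pow(-1, -1), 2)) = Add(-9, Pow(-1, 2)) = Add(-9, 1) = -8)
Add(207, Mul(-1, Add(-4, Mul(-2, Function('j')(4, 4))))) = Add(207, Mul(-1, Add(-4, Mul(-2, -8)))) = Add(207, Mul(-1, Add(-4, 16))) = Add(207, Mul(-1, 12)) = Add(207, -12) = 195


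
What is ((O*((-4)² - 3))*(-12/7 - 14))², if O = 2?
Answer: 8179600/49 ≈ 1.6693e+5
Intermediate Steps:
((O*((-4)² - 3))*(-12/7 - 14))² = ((2*((-4)² - 3))*(-12/7 - 14))² = ((2*(16 - 3))*(-12*⅐ - 14))² = ((2*13)*(-12/7 - 14))² = (26*(-110/7))² = (-2860/7)² = 8179600/49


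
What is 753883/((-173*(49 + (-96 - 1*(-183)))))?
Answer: -753883/23528 ≈ -32.042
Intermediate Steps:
753883/((-173*(49 + (-96 - 1*(-183))))) = 753883/((-173*(49 + (-96 + 183)))) = 753883/((-173*(49 + 87))) = 753883/((-173*136)) = 753883/(-23528) = 753883*(-1/23528) = -753883/23528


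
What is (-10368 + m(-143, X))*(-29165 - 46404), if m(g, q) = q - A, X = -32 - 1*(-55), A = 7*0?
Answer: 781761305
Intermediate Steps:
A = 0
X = 23 (X = -32 + 55 = 23)
m(g, q) = q (m(g, q) = q - 1*0 = q + 0 = q)
(-10368 + m(-143, X))*(-29165 - 46404) = (-10368 + 23)*(-29165 - 46404) = -10345*(-75569) = 781761305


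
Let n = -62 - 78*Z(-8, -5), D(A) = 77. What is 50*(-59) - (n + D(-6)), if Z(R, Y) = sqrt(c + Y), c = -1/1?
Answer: -2965 + 78*I*sqrt(6) ≈ -2965.0 + 191.06*I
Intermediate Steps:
c = -1 (c = -1*1 = -1)
Z(R, Y) = sqrt(-1 + Y)
n = -62 - 78*I*sqrt(6) (n = -62 - 78*sqrt(-1 - 5) = -62 - 78*I*sqrt(6) ≈ -62.0 - 191.06*I)
50*(-59) - (n + D(-6)) = 50*(-59) - ((-62 - 78*I*sqrt(6)) + 77) = -2950 - (15 - 78*I*sqrt(6)) = -2950 + (-15 + 78*I*sqrt(6)) = -2965 + 78*I*sqrt(6)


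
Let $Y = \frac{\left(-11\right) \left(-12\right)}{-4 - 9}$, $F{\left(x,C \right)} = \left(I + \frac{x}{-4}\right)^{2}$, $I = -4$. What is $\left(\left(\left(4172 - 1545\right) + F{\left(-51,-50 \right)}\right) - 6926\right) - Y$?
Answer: $- \frac{876155}{208} \approx -4212.3$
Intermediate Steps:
$F{\left(x,C \right)} = \left(-4 - \frac{x}{4}\right)^{2}$ ($F{\left(x,C \right)} = \left(-4 + \frac{x}{-4}\right)^{2} = \left(-4 + x \left(- \frac{1}{4}\right)\right)^{2} = \left(-4 - \frac{x}{4}\right)^{2}$)
$Y = - \frac{132}{13}$ ($Y = \frac{132}{-13} = 132 \left(- \frac{1}{13}\right) = - \frac{132}{13} \approx -10.154$)
$\left(\left(\left(4172 - 1545\right) + F{\left(-51,-50 \right)}\right) - 6926\right) - Y = \left(\left(\left(4172 - 1545\right) + \frac{\left(16 - 51\right)^{2}}{16}\right) - 6926\right) - - \frac{132}{13} = \left(\left(2627 + \frac{\left(-35\right)^{2}}{16}\right) - 6926\right) + \frac{132}{13} = \left(\left(2627 + \frac{1}{16} \cdot 1225\right) - 6926\right) + \frac{132}{13} = \left(\left(2627 + \frac{1225}{16}\right) - 6926\right) + \frac{132}{13} = \left(\frac{43257}{16} - 6926\right) + \frac{132}{13} = - \frac{67559}{16} + \frac{132}{13} = - \frac{876155}{208}$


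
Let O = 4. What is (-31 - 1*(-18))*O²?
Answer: -208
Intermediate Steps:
(-31 - 1*(-18))*O² = (-31 - 1*(-18))*4² = (-31 + 18)*16 = -13*16 = -208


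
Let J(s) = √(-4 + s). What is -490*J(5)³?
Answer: -490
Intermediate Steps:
-490*J(5)³ = -490*(-4 + 5)^(3/2) = -490*(√1)³ = -490*1³ = -490*1 = -490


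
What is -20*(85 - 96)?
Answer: 220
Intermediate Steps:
-20*(85 - 96) = -20*(-11) = 220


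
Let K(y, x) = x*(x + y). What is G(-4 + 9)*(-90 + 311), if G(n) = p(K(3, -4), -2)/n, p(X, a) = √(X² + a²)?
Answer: 442*√5/5 ≈ 197.67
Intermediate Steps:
G(n) = 2*√5/n (G(n) = √((-4*(-4 + 3))² + (-2)²)/n = √((-4*(-1))² + 4)/n = √(4² + 4)/n = √(16 + 4)/n = √20/n = (2*√5)/n = 2*√5/n)
G(-4 + 9)*(-90 + 311) = (2*√5/(-4 + 9))*(-90 + 311) = (2*√5/5)*221 = 442*√5/5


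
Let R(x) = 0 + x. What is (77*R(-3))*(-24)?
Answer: 5544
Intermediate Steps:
R(x) = x
(77*R(-3))*(-24) = (77*(-3))*(-24) = -231*(-24) = 5544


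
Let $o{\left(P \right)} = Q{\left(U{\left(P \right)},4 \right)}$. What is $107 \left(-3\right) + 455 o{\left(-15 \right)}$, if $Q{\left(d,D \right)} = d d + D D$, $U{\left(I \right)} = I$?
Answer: $109334$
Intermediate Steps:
$Q{\left(d,D \right)} = D^{2} + d^{2}$ ($Q{\left(d,D \right)} = d^{2} + D^{2} = D^{2} + d^{2}$)
$o{\left(P \right)} = 16 + P^{2}$ ($o{\left(P \right)} = 4^{2} + P^{2} = 16 + P^{2}$)
$107 \left(-3\right) + 455 o{\left(-15 \right)} = 107 \left(-3\right) + 455 \left(16 + \left(-15\right)^{2}\right) = -321 + 455 \left(16 + 225\right) = -321 + 455 \cdot 241 = -321 + 109655 = 109334$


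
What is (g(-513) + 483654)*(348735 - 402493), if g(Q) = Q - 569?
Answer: -25942105576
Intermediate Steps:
g(Q) = -569 + Q
(g(-513) + 483654)*(348735 - 402493) = ((-569 - 513) + 483654)*(348735 - 402493) = (-1082 + 483654)*(-53758) = 482572*(-53758) = -25942105576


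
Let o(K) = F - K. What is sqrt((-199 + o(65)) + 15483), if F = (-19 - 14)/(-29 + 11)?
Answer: 5*sqrt(21918)/6 ≈ 123.37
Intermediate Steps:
F = 11/6 (F = -33/(-18) = -33*(-1/18) = 11/6 ≈ 1.8333)
o(K) = 11/6 - K
sqrt((-199 + o(65)) + 15483) = sqrt((-199 + (11/6 - 1*65)) + 15483) = sqrt((-199 + (11/6 - 65)) + 15483) = sqrt((-199 - 379/6) + 15483) = sqrt(-1573/6 + 15483) = sqrt(91325/6) = 5*sqrt(21918)/6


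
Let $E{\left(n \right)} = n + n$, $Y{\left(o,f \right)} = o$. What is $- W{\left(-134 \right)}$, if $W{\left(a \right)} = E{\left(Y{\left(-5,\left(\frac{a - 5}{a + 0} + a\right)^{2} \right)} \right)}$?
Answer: $10$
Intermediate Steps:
$E{\left(n \right)} = 2 n$
$W{\left(a \right)} = -10$ ($W{\left(a \right)} = 2 \left(-5\right) = -10$)
$- W{\left(-134 \right)} = \left(-1\right) \left(-10\right) = 10$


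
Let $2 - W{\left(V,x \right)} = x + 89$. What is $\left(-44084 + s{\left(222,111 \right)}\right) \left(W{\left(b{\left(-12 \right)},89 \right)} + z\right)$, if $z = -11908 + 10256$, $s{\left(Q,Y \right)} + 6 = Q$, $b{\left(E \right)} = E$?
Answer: $80190704$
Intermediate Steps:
$s{\left(Q,Y \right)} = -6 + Q$
$z = -1652$
$W{\left(V,x \right)} = -87 - x$ ($W{\left(V,x \right)} = 2 - \left(x + 89\right) = 2 - \left(89 + x\right) = -87 - x$)
$\left(-44084 + s{\left(222,111 \right)}\right) \left(W{\left(b{\left(-12 \right)},89 \right)} + z\right) = \left(-44084 + \left(-6 + 222\right)\right) \left(\left(-87 - 89\right) - 1652\right) = \left(-44084 + 216\right) \left(\left(-87 - 89\right) - 1652\right) = - 43868 \left(-176 - 1652\right) = \left(-43868\right) \left(-1828\right) = 80190704$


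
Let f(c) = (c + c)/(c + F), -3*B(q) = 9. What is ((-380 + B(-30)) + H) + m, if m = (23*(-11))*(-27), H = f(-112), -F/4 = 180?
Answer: 167655/26 ≈ 6448.3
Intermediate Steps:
F = -720 (F = -4*180 = -720)
B(q) = -3 (B(q) = -⅓*9 = -3)
f(c) = 2*c/(-720 + c) (f(c) = (c + c)/(c - 720) = (2*c)/(-720 + c) = 2*c/(-720 + c))
H = 7/26 (H = 2*(-112)/(-720 - 112) = 2*(-112)/(-832) = 2*(-112)*(-1/832) = 7/26 ≈ 0.26923)
m = 6831 (m = -253*(-27) = 6831)
((-380 + B(-30)) + H) + m = ((-380 - 3) + 7/26) + 6831 = (-383 + 7/26) + 6831 = -9951/26 + 6831 = 167655/26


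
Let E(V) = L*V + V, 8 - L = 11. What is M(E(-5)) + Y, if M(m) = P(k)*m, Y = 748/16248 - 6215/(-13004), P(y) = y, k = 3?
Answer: 806172259/26411124 ≈ 30.524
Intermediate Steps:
L = -3 (L = 8 - 1*11 = 8 - 11 = -3)
E(V) = -2*V (E(V) = -3*V + V = -2*V)
Y = 13838539/26411124 (Y = 748*(1/16248) - 6215*(-1/13004) = 187/4062 + 6215/13004 = 13838539/26411124 ≈ 0.52397)
M(m) = 3*m
M(E(-5)) + Y = 3*(-2*(-5)) + 13838539/26411124 = 3*10 + 13838539/26411124 = 30 + 13838539/26411124 = 806172259/26411124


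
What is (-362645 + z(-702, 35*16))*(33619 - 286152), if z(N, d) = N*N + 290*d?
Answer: -73880801947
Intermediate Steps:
z(N, d) = N² + 290*d
(-362645 + z(-702, 35*16))*(33619 - 286152) = (-362645 + ((-702)² + 290*(35*16)))*(33619 - 286152) = (-362645 + (492804 + 290*560))*(-252533) = (-362645 + (492804 + 162400))*(-252533) = (-362645 + 655204)*(-252533) = 292559*(-252533) = -73880801947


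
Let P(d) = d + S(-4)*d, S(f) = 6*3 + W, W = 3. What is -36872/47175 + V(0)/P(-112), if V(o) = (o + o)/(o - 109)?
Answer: -36872/47175 ≈ -0.78160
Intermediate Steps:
S(f) = 21 (S(f) = 6*3 + 3 = 18 + 3 = 21)
P(d) = 22*d (P(d) = d + 21*d = 22*d)
V(o) = 2*o/(-109 + o) (V(o) = (2*o)/(-109 + o) = 2*o/(-109 + o))
-36872/47175 + V(0)/P(-112) = -36872/47175 + (2*0/(-109 + 0))/((22*(-112))) = -36872*1/47175 + (2*0/(-109))/(-2464) = -36872/47175 + (2*0*(-1/109))*(-1/2464) = -36872/47175 + 0*(-1/2464) = -36872/47175 + 0 = -36872/47175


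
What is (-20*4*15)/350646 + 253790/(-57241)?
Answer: -14843189590/3345221281 ≈ -4.4371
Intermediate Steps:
(-20*4*15)/350646 + 253790/(-57241) = -80*15*(1/350646) + 253790*(-1/57241) = -1200*1/350646 - 253790/57241 = -200/58441 - 253790/57241 = -14843189590/3345221281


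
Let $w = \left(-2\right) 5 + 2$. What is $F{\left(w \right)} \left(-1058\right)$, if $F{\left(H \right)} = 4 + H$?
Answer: $4232$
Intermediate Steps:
$w = -8$ ($w = -10 + 2 = -8$)
$F{\left(w \right)} \left(-1058\right) = \left(4 - 8\right) \left(-1058\right) = \left(-4\right) \left(-1058\right) = 4232$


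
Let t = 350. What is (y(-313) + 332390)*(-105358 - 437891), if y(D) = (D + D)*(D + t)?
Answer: -167987801772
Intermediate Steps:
y(D) = 2*D*(350 + D) (y(D) = (D + D)*(D + 350) = (2*D)*(350 + D) = 2*D*(350 + D))
(y(-313) + 332390)*(-105358 - 437891) = (2*(-313)*(350 - 313) + 332390)*(-105358 - 437891) = (2*(-313)*37 + 332390)*(-543249) = (-23162 + 332390)*(-543249) = 309228*(-543249) = -167987801772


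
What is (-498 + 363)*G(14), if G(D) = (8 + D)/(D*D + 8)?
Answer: -495/34 ≈ -14.559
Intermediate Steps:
G(D) = (8 + D)/(8 + D²) (G(D) = (8 + D)/(D² + 8) = (8 + D)/(8 + D²))
(-498 + 363)*G(14) = (-498 + 363)*((8 + 14)/(8 + 14²)) = -135*22/(8 + 196) = -135*22/204 = -45*22/68 = -135*11/102 = -495/34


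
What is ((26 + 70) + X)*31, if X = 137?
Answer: 7223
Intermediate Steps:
((26 + 70) + X)*31 = ((26 + 70) + 137)*31 = (96 + 137)*31 = 233*31 = 7223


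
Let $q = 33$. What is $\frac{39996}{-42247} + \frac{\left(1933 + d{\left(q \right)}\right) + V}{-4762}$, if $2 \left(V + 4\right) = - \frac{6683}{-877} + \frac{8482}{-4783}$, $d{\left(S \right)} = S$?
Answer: $- \frac{2294270081798737}{1687777666087748} \approx -1.3593$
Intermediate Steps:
$V = - \frac{9031453}{8389382}$ ($V = -4 + \frac{- \frac{6683}{-877} + \frac{8482}{-4783}}{2} = -4 + \frac{\left(-6683\right) \left(- \frac{1}{877}\right) + 8482 \left(- \frac{1}{4783}\right)}{2} = -4 + \frac{\frac{6683}{877} - \frac{8482}{4783}}{2} = -4 + \frac{1}{2} \cdot \frac{24526075}{4194691} = -4 + \frac{24526075}{8389382} = - \frac{9031453}{8389382} \approx -1.0765$)
$\frac{39996}{-42247} + \frac{\left(1933 + d{\left(q \right)}\right) + V}{-4762} = \frac{39996}{-42247} + \frac{\left(1933 + 33\right) - \frac{9031453}{8389382}}{-4762} = 39996 \left(- \frac{1}{42247}\right) + \left(1966 - \frac{9031453}{8389382}\right) \left(- \frac{1}{4762}\right) = - \frac{39996}{42247} + \frac{16484493559}{8389382} \left(- \frac{1}{4762}\right) = - \frac{39996}{42247} - \frac{16484493559}{39950237084} = - \frac{2294270081798737}{1687777666087748}$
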